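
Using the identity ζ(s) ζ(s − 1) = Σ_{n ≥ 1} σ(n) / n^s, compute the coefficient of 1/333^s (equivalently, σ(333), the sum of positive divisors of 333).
σ(333) = 494

In the product (Σ m^0/m^s)(Σ k / k^s) = Σ (Σ_{d | n} d) / n^s, the coefficient of 1/n^s is σ(n) = Σ_{d | n} d. For n = 333, divisors are [1, 3, 9, 37, 111, 333]; summing: σ(333) = 494.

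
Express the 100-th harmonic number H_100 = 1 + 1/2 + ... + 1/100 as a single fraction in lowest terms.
H_100 = 14466636279520351160221518043104131447711/2788815009188499086581352357412492142272

Direct summation: H_100 = 1 + 1/2 + ... + 1/100. The least common denominator is lcm(1, ..., 100) = 69720375229712477164533808935312303556800; over this denominator the numerator is 69720375229712477164533808935312303556800 + 34860187614856238582266904467656151778400 + 23240125076570825721511269645104101185600 + 17430093807428119291133452233828075889200 + 13944075045942495432906761787062460711360 + 11620062538285412860755634822552050592800 + 9960053604244639594933401276473186222400 + 8715046903714059645566726116914037944600 + 7746708358856941907170423215034700395200 + 6972037522971247716453380893531230355680 + 6338215929973861560412164448664754868800 + 5810031269142706430377817411276025296400 + 5363105786900959781887216071947100273600 + 4980026802122319797466700638236593111200 + 4648025015314165144302253929020820237120 + 4357523451857029822783363058457018972300 + 4101198542924263362619635819724253150400 + 3873354179428470953585211607517350197600 + 3669493433142761956028095207121700187200 + 3486018761485623858226690446765615177840 + 3320017868081546531644467092157728740800 + 3169107964986930780206082224332377434400 + 3031320662161412050631904736317926241600 + 2905015634571353215188908705638012648200 + 2788815009188499086581352357412492142272 + 2681552893450479890943608035973550136800 + 2582236119618980635723474405011566798400 + 2490013401061159898733350319118296555600 + 2404150869990085419466683066734907019200 + 2324012507657082572151126964510410118560 + 2249044362248789585952703514042332372800 + 2178761725928514911391681529228509486150 + 2112738643324620520137388149554918289600 + 2050599271462131681309817909862126575200 + 1992010720848927918986680255294637244480 + 1936677089714235476792605803758675098800 + 1884334465667904788230643484738170366400 + 1834746716571380978014047603560850093600 + 1787701928966986593962405357315700091200 + 1743009380742811929113345223382807588920 + 1700496956822255540598385583788104964800 + 1660008934040773265822233546078864370400 + 1621404075109592492198460672914239617600 + 1584553982493465390103041112166188717200 + 1549341671771388381434084643006940079040 + 1515660331080706025315952368158963120800 + 1483412238930052705628378913517283054400 + 1452507817285676607594454352819006324100 + 1422864800606377084990485896639026603200 + 1394407504594249543290676178706246071136 + 1367066180974754454206545273241417716800 + 1340776446725239945471804017986775068400 + 1315478777919103342727052998779477425600 + 1291118059809490317861737202505783399200 + 1267643185994772312082432889732950973760 + 1245006700530579949366675159559148277800 + 1223164477714253985342698402373900062400 + 1202075434995042709733341533367453509600 + 1181701275079872494314132354835801755200 + 1162006253828541286075563482255205059280 + 1142956970978893068271046048119873828800 + 1124522181124394792976351757021166186400 + 1106672622693848843881489030719242913600 + 1089380862964257455695840764614254743075 + 1072621157380191956377443214389420054720 + 1056369321662310260068694074777459144800 + 1040602615368842942754235954258392590400 + 1025299635731065840654908954931063287600 + 1010440220720470683543968245439308747200 + 996005360424463959493340127647318622240 + 981977115911443340345546604722708500800 + 968338544857117738396302901879337549400 + 955073633283732563897723410072771281600 + 942167232833952394115321742369085183200 + 929605003062833028860450785804164047424 + 917373358285690489007023801780425046800 + 905459418567694508630309206952107838400 + 893850964483493296981202678657850045600 + 882536395312816166639668467535598779200 + 871504690371405964556672611691403794460 + 860745373206326878574491468337188932800 + 850248478411127770299192791894052482400 + 840004520839909363428118179943521729600 + 830004467020386632911116773039432185200 + 820239708584852672523927163944850630080 + 810702037554796246099230336457119808800 + 801383623330028473155561022244969006400 + 792276991246732695051520556083094358600 + 783375002581039069264424819497891051200 + 774670835885694190717042321503470039520 + 766157969557279968841030867421014324800 + 757830165540353012657976184079481560400 + 749681454082929861984234504680777457600 + 741706119465026352814189456758641527200 + 733898686628552391205619041424340037440 + 726253908642838303797227176409503162050 + 718766754945489455304472257065075294400 + 711432400303188542495242948319513301600 + 704246214441540173379129383184972763200 + 697203752297124771645338089353123035568 = 361665906988008779005537951077603286192775, so H_100 = 361665906988008779005537951077603286192775/69720375229712477164533808935312303556800; reducing by gcd(361665906988008779005537951077603286192775, 69720375229712477164533808935312303556800) = 25 gives 14466636279520351160221518043104131447711/2788815009188499086581352357412492142272 ≈ 5.18738. (The PNT-adjacent estimate ln(100) + γ ≈ 5.18239 matches within O(1/n).)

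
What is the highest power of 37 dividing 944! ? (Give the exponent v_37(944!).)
v_37(944!) = 25

Legendre's formula: v_p(n!) = Σ_{k ≥ 1} ⌊n / p^k⌋. For p = 37, n = 944, the terms are:
  ⌊944/37^1⌋ = ⌊944/37⌋ = 25
(the next term ⌊944/37^2⌋ = 0, terminating the sum). Summing: v_37(944!) = 25 = 25.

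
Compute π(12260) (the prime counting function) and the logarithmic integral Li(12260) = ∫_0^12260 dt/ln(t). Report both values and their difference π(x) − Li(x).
π(12260) = 1465;  Li(12260) ≈ 1488.75;  π(x) − Li(x) ≈ -23.75.

Direct count of primes ≤ 12260 gives π(12260) = 1465. Numerical evaluation of the logarithmic integral gives Li(12260) ≈ 1488.75. The difference π(x) − Li(x) ≈ -23.75 is typically negative for small/moderate x (Li(x) overestimates), though Littlewood's theorem shows this sign changes infinitely often.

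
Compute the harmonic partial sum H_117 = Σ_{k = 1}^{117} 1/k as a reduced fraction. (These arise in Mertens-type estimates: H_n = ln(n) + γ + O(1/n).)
H_117 = 92871598140184128096692969865041386290666258684529/17379782769567790172972927968296006432665936992320

Direct summation: H_117 = 1 + 1/2 + ... + 1/117. The least common denominator is lcm(1, ..., 117) = 955888052326228459513511038256280353796626534577600; over this denominator the numerator is 955888052326228459513511038256280353796626534577600 + 477944026163114229756755519128140176898313267288800 + 318629350775409486504503679418760117932208844859200 + 238972013081557114878377759564070088449156633644400 + 191177610465245691902702207651256070759325306915520 + 159314675387704743252251839709380058966104422429600 + 136555436046604065644787291179468621970946647796800 + 119486006540778557439188879782035044224578316822200 + 106209783591803162168167893139586705977402948286400 + 95588805232622845951351103825628035379662653457760 + 86898913847838950864864639841480032163329684961600 + 79657337693852371626125919854690029483052211214800 + 73529850178940650731808541404329257984355887275200 + 68277718023302032822393645589734310985473323898400 + 63725870155081897300900735883752023586441768971840 + 59743003270389278719594439891017522112289158411100 + 56228708960366379971383002250369432576272149092800 + 53104891795901581084083946569793352988701474143200 + 50309897490854129448079528329277913357717186030400 + 47794402616311422975675551912814017689831326728880 + 45518478682201355214929097059822873990315549265600 + 43449456923919475432432319920740016081664842480800 + 41560350101140367804935262532881754512896805851200 + 39828668846926185813062959927345014741526105607400 + 38235522093049138380540441530251214151865061383104 + 36764925089470325365904270702164628992177943637600 + 35403261197267720722722631046528901992467649428800 + 34138859011651016411196822794867155492736661949200 + 32961656976766498603914173732975184613676777054400 + 31862935077540948650450367941876011793220884485920 + 30835098462136401919790678653428398509568597889600 + 29871501635194639359797219945508761056144579205550 + 28966304615946316954954879947160010721109894987200 + 28114354480183189985691501125184716288136074546400 + 27311087209320813128957458235893724394189329559360 + 26552445897950790542041973284896676494350737071600 + 25834812225033201608473271304223793345854771204800 + 25154948745427064724039764164638956678858593015200 + 24509950059646883577269513801443085994785295758400 + 23897201308155711487837775956407008844915663364440 + 23314342739664108768622220445275130580405525233600 + 22759239341100677607464548529911436995157774632800 + 22229954705261126965430489261773961716200617083200 + 21724728461959737716216159960370008040832421240400 + 21241956718360632433633578627917341195480589657280 + 20780175050570183902467631266440877256448402925600 + 20338043666515499138585341239495326676523968820800 + 19914334423463092906531479963672507370763052803700 + 19507919435229152234969613025638374567278092542400 + 19117761046524569190270220765125607075932530691552 + 18742902986788793323794334083456477525424049697600 + 18382462544735162682952135351082314496088971818800 + 18035623628796763387047378080307176486728802539200 + 17701630598633860361361315523264450996233824714400 + 17379782769567790172972927968296006432665936992320 + 17069429505825508205598411397433577746368330974600 + 16769965830284709816026509443092637785905728676800 + 16480828488383249301957086866487592306838388527200 + 16201492412308956940906966750106446674519093806400 + 15931467538770474325225183970938005896610442242960 + 15670295939774237041205098987807874652403713681600 + 15417549231068200959895339326714199254784298944800 + 15172826227400451738309699019940957996771849755200 + 14935750817597319679898609972754380528072289602775 + 14705970035788130146361708280865851596871177455040 + 14483152307973158477477439973580005360554947493600 + 14266985855615350141992702063526572444725769172800 + 14057177240091594992845750562592358144068037273200 + 13853450033713455934978420844293918170965601950400 + 13655543604660406564478729117946862197094664779680 + 13463212004594767035401563919102540194318683585600 + 13276222948975395271020986642448338247175368535800 + 13094356881181211774157685455565484298583925131200 + 12917406112516600804236635652111896672927385602400 + 12745174031016379460180147176750404717288353794368 + 12577474372713532362019882082319478339429296507600 + 12414130549691278694980662834497147451904240708800 + 12254975029823441788634756900721542997392647879200 + 12099848763623145057133051117168105744261095374400 + 11948600654077855743918887978203504422457831682220 + 11801087065755906907574210348842967330822549809600 + 11657171369832054384311110222637565290202762616800 + 11516723522002752524259169135617835587911163067200 + 11379619670550338803732274264955718497578887316400 + 11245741792073275994276600450073886515254429818560 + 11114977352630563482715244630886980858100308541600 + 10987218992255499534638057910991728204558925684800 + 10862364230979868858108079980185004020416210620200 + 10740315194676724264196753238834610716816028478400 + 10620978359180316216816789313958670597740294828640 + 10504264311277235818829791629189893997765126753600 + 10390087525285091951233815633220438628224201462800 + 10278366154045467306596892884476132836522865963200 + 10169021833257749569292670619747663338261984410400 + 10061979498170825889615905665855582671543437206080 + 9957167211731546453265739981836253685381526401850 + 9854516003363179994984649878930725296872438500800 + 9753959717614576117484806512819187283639046271200 + 9655434871982105651651626649053336907036631662400 + 9558880523262284595135110382562803537966265345776 + 9464238141843846133797138992636439146501252817600 + 9371451493394396661897167041728238762712024848800 + 9280466527439111257412728526760003434918704219200 + 9191231272367581341476067675541157248044485909400 + 9103695736440271042985819411964574798063109853120 + 9017811814398381693523689040153588243364401269600 + 8933533199310546350593561105198881811183425556800 + 8850815299316930180680657761632225498116912357200 + 8769615158956224399206523286754865631161711326400 + 8689891384783895086486463984148003216332968496160 + 8611604075011067202824423768074597781951590401600 + 8534714752912754102799205698716788873184165487300 + 8459186303771933270031071135011330564571916235200 + 8384982915142354908013254721546318892952864338400 + 8312070020228073560987052506576350902579361170240 + 8240414244191624650978543433243796153419194263600 + 8169983353215627859089837933814361998261765252800 = 5107937897710127045318113342577276245986644227649095, so H_117 = 5107937897710127045318113342577276245986644227649095/955888052326228459513511038256280353796626534577600; reducing by gcd(5107937897710127045318113342577276245986644227649095, 955888052326228459513511038256280353796626534577600) = 55 gives 92871598140184128096692969865041386290666258684529/17379782769567790172972927968296006432665936992320 ≈ 5.34366. (The PNT-adjacent estimate ln(117) + γ ≈ 5.33939 matches within O(1/n).)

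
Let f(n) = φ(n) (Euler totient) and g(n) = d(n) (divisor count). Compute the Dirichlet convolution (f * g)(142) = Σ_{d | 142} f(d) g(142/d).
(φ * d)(142) = 216

Divisors of 142: [1, 2, 71, 142]. For each d | 142:
  d = 1: φ(1) · d(142/1) = 1 · 4 = 4
  d = 2: φ(2) · d(142/2) = 1 · 2 = 2
  d = 71: φ(71) · d(142/71) = 70 · 2 = 140
  d = 142: φ(142) · d(142/142) = 70 · 1 = 70
Summing: (φ * d)(142) = 4 + 2 + 140 + 70 = 216.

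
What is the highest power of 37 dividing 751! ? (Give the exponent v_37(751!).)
v_37(751!) = 20

Legendre's formula: v_p(n!) = Σ_{k ≥ 1} ⌊n / p^k⌋. For p = 37, n = 751, the terms are:
  ⌊751/37^1⌋ = ⌊751/37⌋ = 20
(the next term ⌊751/37^2⌋ = 0, terminating the sum). Summing: v_37(751!) = 20 = 20.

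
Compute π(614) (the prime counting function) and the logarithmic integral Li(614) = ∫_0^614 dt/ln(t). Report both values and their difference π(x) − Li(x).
π(614) = 112;  Li(614) ≈ 119.83;  π(x) − Li(x) ≈ -7.83.

Direct count of primes ≤ 614 gives π(614) = 112. Numerical evaluation of the logarithmic integral gives Li(614) ≈ 119.83. The difference π(x) − Li(x) ≈ -7.83 is typically negative for small/moderate x (Li(x) overestimates), though Littlewood's theorem shows this sign changes infinitely often.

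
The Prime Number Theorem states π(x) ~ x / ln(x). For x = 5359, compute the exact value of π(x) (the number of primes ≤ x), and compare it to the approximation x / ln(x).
π(5359) = 708;  x/ln(x) ≈ 624.12;  relative error ≈ 11.85%.

Directly count primes up to 5359: π(5359) = 708. The PNT approximation gives 5359/ln(5359) ≈ 5359/8.58653 ≈ 624.12. Relative error (π(x) − x/ln(x)) / π(x) ≈ 11.85%; the approximation is known to undercount slightly (Li(x) is a better estimate).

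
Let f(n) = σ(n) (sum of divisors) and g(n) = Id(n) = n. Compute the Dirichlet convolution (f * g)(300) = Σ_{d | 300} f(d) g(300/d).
(σ * Id)(300) = 10234

Divisors of 300: [1, 2, 3, 4, 5, 6, 10, 12, 15, 20, 25, 30, 50, 60, 75, 100, 150, 300]. For each d | 300:
  d = 1: σ(1) · Id(300/1) = 1 · 300 = 300
  d = 2: σ(2) · Id(300/2) = 3 · 150 = 450
  d = 3: σ(3) · Id(300/3) = 4 · 100 = 400
  d = 4: σ(4) · Id(300/4) = 7 · 75 = 525
  d = 5: σ(5) · Id(300/5) = 6 · 60 = 360
  d = 6: σ(6) · Id(300/6) = 12 · 50 = 600
  d = 10: σ(10) · Id(300/10) = 18 · 30 = 540
  d = 12: σ(12) · Id(300/12) = 28 · 25 = 700
  d = 15: σ(15) · Id(300/15) = 24 · 20 = 480
  d = 20: σ(20) · Id(300/20) = 42 · 15 = 630
  d = 25: σ(25) · Id(300/25) = 31 · 12 = 372
  d = 30: σ(30) · Id(300/30) = 72 · 10 = 720
  d = 50: σ(50) · Id(300/50) = 93 · 6 = 558
  d = 60: σ(60) · Id(300/60) = 168 · 5 = 840
  d = 75: σ(75) · Id(300/75) = 124 · 4 = 496
  d = 100: σ(100) · Id(300/100) = 217 · 3 = 651
  d = 150: σ(150) · Id(300/150) = 372 · 2 = 744
  d = 300: σ(300) · Id(300/300) = 868 · 1 = 868
Summing: (σ * Id)(300) = 300 + 450 + 400 + 525 + 360 + 600 + 540 + 700 + 480 + 630 + 372 + 720 + 558 + 840 + 496 + 651 + 744 + 868 = 10234.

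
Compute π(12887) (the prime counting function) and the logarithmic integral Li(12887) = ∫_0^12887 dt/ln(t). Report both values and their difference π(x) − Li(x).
π(12887) = 1532;  Li(12887) ≈ 1555.17;  π(x) − Li(x) ≈ -23.17.

Direct count of primes ≤ 12887 gives π(12887) = 1532. Numerical evaluation of the logarithmic integral gives Li(12887) ≈ 1555.17. The difference π(x) − Li(x) ≈ -23.17 is typically negative for small/moderate x (Li(x) overestimates), though Littlewood's theorem shows this sign changes infinitely often.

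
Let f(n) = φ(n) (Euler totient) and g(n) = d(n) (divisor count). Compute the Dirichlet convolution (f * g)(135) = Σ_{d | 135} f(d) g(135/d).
(φ * d)(135) = 240

Divisors of 135: [1, 3, 5, 9, 15, 27, 45, 135]. For each d | 135:
  d = 1: φ(1) · d(135/1) = 1 · 8 = 8
  d = 3: φ(3) · d(135/3) = 2 · 6 = 12
  d = 5: φ(5) · d(135/5) = 4 · 4 = 16
  d = 9: φ(9) · d(135/9) = 6 · 4 = 24
  d = 15: φ(15) · d(135/15) = 8 · 3 = 24
  d = 27: φ(27) · d(135/27) = 18 · 2 = 36
  d = 45: φ(45) · d(135/45) = 24 · 2 = 48
  d = 135: φ(135) · d(135/135) = 72 · 1 = 72
Summing: (φ * d)(135) = 8 + 12 + 16 + 24 + 24 + 36 + 48 + 72 = 240.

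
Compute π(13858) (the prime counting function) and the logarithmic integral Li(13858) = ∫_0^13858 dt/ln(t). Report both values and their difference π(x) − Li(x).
π(13858) = 1636;  Li(13858) ≈ 1657.38;  π(x) − Li(x) ≈ -21.38.

Direct count of primes ≤ 13858 gives π(13858) = 1636. Numerical evaluation of the logarithmic integral gives Li(13858) ≈ 1657.38. The difference π(x) − Li(x) ≈ -21.38 is typically negative for small/moderate x (Li(x) overestimates), though Littlewood's theorem shows this sign changes infinitely often.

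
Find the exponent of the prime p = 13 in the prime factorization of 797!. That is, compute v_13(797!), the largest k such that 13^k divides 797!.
v_13(797!) = 65

Legendre's formula: v_p(n!) = Σ_{k ≥ 1} ⌊n / p^k⌋. For p = 13, n = 797, the terms are:
  ⌊797/13^1⌋ = ⌊797/13⌋ = 61
  ⌊797/13^2⌋ = ⌊797/169⌋ = 4
(the next term ⌊797/13^3⌋ = 0, terminating the sum). Summing: v_13(797!) = 61 + 4 = 65.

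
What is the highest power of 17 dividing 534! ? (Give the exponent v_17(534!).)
v_17(534!) = 32

Legendre's formula: v_p(n!) = Σ_{k ≥ 1} ⌊n / p^k⌋. For p = 17, n = 534, the terms are:
  ⌊534/17^1⌋ = ⌊534/17⌋ = 31
  ⌊534/17^2⌋ = ⌊534/289⌋ = 1
(the next term ⌊534/17^3⌋ = 0, terminating the sum). Summing: v_17(534!) = 31 + 1 = 32.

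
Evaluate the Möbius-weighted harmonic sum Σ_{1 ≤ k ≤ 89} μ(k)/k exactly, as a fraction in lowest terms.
Σ μ(k)/k = -34833113669423893495541895404789/23768741896345550770650537601358310

Values of μ(k) for 1 ≤ k ≤ 89: μ(1) = 1, μ(2) = -1, μ(3) = -1, μ(5) = -1, μ(6) = 1, μ(7) = -1, μ(10) = 1, μ(11) = -1, μ(13) = -1, μ(14) = 1, μ(15) = 1, μ(17) = -1, μ(19) = -1, μ(21) = 1, μ(22) = 1, μ(23) = -1, μ(26) = 1, μ(29) = -1, μ(30) = -1, μ(31) = -1, μ(33) = 1, μ(34) = 1, μ(35) = 1, μ(37) = -1, μ(38) = 1, μ(39) = 1, μ(41) = -1, μ(42) = -1, μ(43) = -1, μ(46) = 1, μ(47) = -1, μ(51) = 1, μ(53) = -1, μ(55) = 1, μ(57) = 1, μ(58) = 1, μ(59) = -1, μ(61) = -1, μ(62) = 1, μ(65) = 1, μ(66) = -1, μ(67) = -1, μ(69) = 1, μ(70) = -1, μ(71) = -1, μ(73) = -1, μ(74) = 1, μ(77) = 1, μ(78) = -1, μ(79) = -1, μ(82) = 1, μ(83) = -1, μ(85) = 1, μ(86) = 1, μ(87) = 1, μ(89) = -1, with μ = 0 on non-squarefree integers. Summing μ(k)/k for k where μ(k) ≠ 0 gives -34833113669423893495541895404789/23768741896345550770650537601358310 ≈ -0.0015. (PNT ⟺ this sum → 0 as n → ∞.)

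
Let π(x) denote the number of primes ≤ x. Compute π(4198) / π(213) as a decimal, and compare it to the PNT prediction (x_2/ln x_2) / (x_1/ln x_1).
π(4198)/π(213) = 574/47 ≈ 12.2128;  PNT prediction ≈ 12.6661.

π(213) = 47 and π(4198) = 574, so π(4198)/π(213) ≈ 12.2128. The PNT-predicted ratio is (4198/ln(4198)) / (213/ln(213)) ≈ 12.6661. The two agree to within a few percent, as expected.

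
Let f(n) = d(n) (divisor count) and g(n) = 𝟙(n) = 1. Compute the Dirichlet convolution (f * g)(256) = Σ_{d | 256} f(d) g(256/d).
(d * 𝟙)(256) = 45

Divisors of 256: [1, 2, 4, 8, 16, 32, 64, 128, 256]. For each d | 256:
  d = 1: d(1) · 𝟙(256/1) = 1 · 1 = 1
  d = 2: d(2) · 𝟙(256/2) = 2 · 1 = 2
  d = 4: d(4) · 𝟙(256/4) = 3 · 1 = 3
  d = 8: d(8) · 𝟙(256/8) = 4 · 1 = 4
  d = 16: d(16) · 𝟙(256/16) = 5 · 1 = 5
  d = 32: d(32) · 𝟙(256/32) = 6 · 1 = 6
  d = 64: d(64) · 𝟙(256/64) = 7 · 1 = 7
  d = 128: d(128) · 𝟙(256/128) = 8 · 1 = 8
  d = 256: d(256) · 𝟙(256/256) = 9 · 1 = 9
Summing: (d * 𝟙)(256) = 1 + 2 + 3 + 4 + 5 + 6 + 7 + 8 + 9 = 45.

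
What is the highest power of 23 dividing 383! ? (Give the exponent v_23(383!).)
v_23(383!) = 16

Legendre's formula: v_p(n!) = Σ_{k ≥ 1} ⌊n / p^k⌋. For p = 23, n = 383, the terms are:
  ⌊383/23^1⌋ = ⌊383/23⌋ = 16
(the next term ⌊383/23^2⌋ = 0, terminating the sum). Summing: v_23(383!) = 16 = 16.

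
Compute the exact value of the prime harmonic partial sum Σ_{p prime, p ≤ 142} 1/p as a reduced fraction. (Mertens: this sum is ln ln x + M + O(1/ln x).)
Σ 1/p = 18825509850919239131453102166593625244431364344421618363/10014646650599190067509233131649940057366334653200433090

π(142) = 34, so the primes ≤ 142 are [2, 3, 5, 7, 11, 13, 17, 19, 23, 29, 31, 37, 41, 43, 47, 53, 59, 61, 67, 71, 73, 79, 83, 89, 97, 101, 103, 107, 109, 113, 127, 131, 137, 139]. Summing 1/p over these primes: 18825509850919239131453102166593625244431364344421618363/10014646650599190067509233131649940057366334653200433090 ≈ 1.8798. Mertens estimate ln ln(142) + 0.2615 ≈ 1.8621.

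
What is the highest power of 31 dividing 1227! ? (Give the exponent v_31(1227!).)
v_31(1227!) = 40

Legendre's formula: v_p(n!) = Σ_{k ≥ 1} ⌊n / p^k⌋. For p = 31, n = 1227, the terms are:
  ⌊1227/31^1⌋ = ⌊1227/31⌋ = 39
  ⌊1227/31^2⌋ = ⌊1227/961⌋ = 1
(the next term ⌊1227/31^3⌋ = 0, terminating the sum). Summing: v_31(1227!) = 39 + 1 = 40.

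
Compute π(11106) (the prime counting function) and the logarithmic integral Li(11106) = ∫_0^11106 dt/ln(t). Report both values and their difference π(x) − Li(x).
π(11106) = 1345;  Li(11106) ≈ 1365.53;  π(x) − Li(x) ≈ -20.53.

Direct count of primes ≤ 11106 gives π(11106) = 1345. Numerical evaluation of the logarithmic integral gives Li(11106) ≈ 1365.53. The difference π(x) − Li(x) ≈ -20.53 is typically negative for small/moderate x (Li(x) overestimates), though Littlewood's theorem shows this sign changes infinitely often.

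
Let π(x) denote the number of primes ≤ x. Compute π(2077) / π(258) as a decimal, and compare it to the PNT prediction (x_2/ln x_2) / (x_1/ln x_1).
π(2077)/π(258) = 312/55 ≈ 5.6727;  PNT prediction ≈ 5.8523.

π(258) = 55 and π(2077) = 312, so π(2077)/π(258) ≈ 5.6727. The PNT-predicted ratio is (2077/ln(2077)) / (258/ln(258)) ≈ 5.8523. The two agree to within a few percent, as expected.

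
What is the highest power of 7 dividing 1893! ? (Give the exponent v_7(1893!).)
v_7(1893!) = 313

Legendre's formula: v_p(n!) = Σ_{k ≥ 1} ⌊n / p^k⌋. For p = 7, n = 1893, the terms are:
  ⌊1893/7^1⌋ = ⌊1893/7⌋ = 270
  ⌊1893/7^2⌋ = ⌊1893/49⌋ = 38
  ⌊1893/7^3⌋ = ⌊1893/343⌋ = 5
(the next term ⌊1893/7^4⌋ = 0, terminating the sum). Summing: v_7(1893!) = 270 + 38 + 5 = 313.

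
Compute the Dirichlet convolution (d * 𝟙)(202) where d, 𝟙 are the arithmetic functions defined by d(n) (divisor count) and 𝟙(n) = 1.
(d * 𝟙)(202) = 9

Divisors of 202: [1, 2, 101, 202]. For each d | 202:
  d = 1: d(1) · 𝟙(202/1) = 1 · 1 = 1
  d = 2: d(2) · 𝟙(202/2) = 2 · 1 = 2
  d = 101: d(101) · 𝟙(202/101) = 2 · 1 = 2
  d = 202: d(202) · 𝟙(202/202) = 4 · 1 = 4
Summing: (d * 𝟙)(202) = 1 + 2 + 2 + 4 = 9.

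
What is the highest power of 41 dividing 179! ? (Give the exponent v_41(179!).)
v_41(179!) = 4

Legendre's formula: v_p(n!) = Σ_{k ≥ 1} ⌊n / p^k⌋. For p = 41, n = 179, the terms are:
  ⌊179/41^1⌋ = ⌊179/41⌋ = 4
(the next term ⌊179/41^2⌋ = 0, terminating the sum). Summing: v_41(179!) = 4 = 4.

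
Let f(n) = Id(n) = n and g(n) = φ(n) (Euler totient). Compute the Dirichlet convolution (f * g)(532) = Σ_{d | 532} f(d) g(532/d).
(Id * φ)(532) = 3848

Divisors of 532: [1, 2, 4, 7, 14, 19, 28, 38, 76, 133, 266, 532]. For each d | 532:
  d = 1: Id(1) · φ(532/1) = 1 · 216 = 216
  d = 2: Id(2) · φ(532/2) = 2 · 108 = 216
  d = 4: Id(4) · φ(532/4) = 4 · 108 = 432
  d = 7: Id(7) · φ(532/7) = 7 · 36 = 252
  d = 14: Id(14) · φ(532/14) = 14 · 18 = 252
  d = 19: Id(19) · φ(532/19) = 19 · 12 = 228
  d = 28: Id(28) · φ(532/28) = 28 · 18 = 504
  d = 38: Id(38) · φ(532/38) = 38 · 6 = 228
  d = 76: Id(76) · φ(532/76) = 76 · 6 = 456
  d = 133: Id(133) · φ(532/133) = 133 · 2 = 266
  d = 266: Id(266) · φ(532/266) = 266 · 1 = 266
  d = 532: Id(532) · φ(532/532) = 532 · 1 = 532
Summing: (Id * φ)(532) = 216 + 216 + 432 + 252 + 252 + 228 + 504 + 228 + 456 + 266 + 266 + 532 = 3848.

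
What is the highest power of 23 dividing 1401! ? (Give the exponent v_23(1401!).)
v_23(1401!) = 62

Legendre's formula: v_p(n!) = Σ_{k ≥ 1} ⌊n / p^k⌋. For p = 23, n = 1401, the terms are:
  ⌊1401/23^1⌋ = ⌊1401/23⌋ = 60
  ⌊1401/23^2⌋ = ⌊1401/529⌋ = 2
(the next term ⌊1401/23^3⌋ = 0, terminating the sum). Summing: v_23(1401!) = 60 + 2 = 62.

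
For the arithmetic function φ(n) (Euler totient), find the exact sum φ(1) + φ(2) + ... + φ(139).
Σ_{n ≤ 139} φ(n) = 5952

Compute φ(n) for each 1 ≤ n ≤ 139: φ(1) = 1, φ(2) = 1, φ(3) = 2, φ(4) = 2, φ(5) = 4, φ(6) = 2, φ(7) = 6, φ(8) = 4, φ(9) = 6, φ(10) = 4, φ(11) = 10, φ(12) = 4, φ(13) = 12, φ(14) = 6, φ(15) = 8, φ(16) = 8, φ(17) = 16, φ(18) = 6, φ(19) = 18, φ(20) = 8, φ(21) = 12, φ(22) = 10, φ(23) = 22, φ(24) = 8, φ(25) = 20, φ(26) = 12, φ(27) = 18, φ(28) = 12, φ(29) = 28, φ(30) = 8, φ(31) = 30, φ(32) = 16, φ(33) = 20, φ(34) = 16, φ(35) = 24, φ(36) = 12, φ(37) = 36, φ(38) = 18, φ(39) = 24, φ(40) = 16, φ(41) = 40, φ(42) = 12, φ(43) = 42, φ(44) = 20, φ(45) = 24, φ(46) = 22, φ(47) = 46, φ(48) = 16, φ(49) = 42, φ(50) = 20, φ(51) = 32, φ(52) = 24, φ(53) = 52, φ(54) = 18, φ(55) = 40, φ(56) = 24, φ(57) = 36, φ(58) = 28, φ(59) = 58, φ(60) = 16, φ(61) = 60, φ(62) = 30, φ(63) = 36, φ(64) = 32, φ(65) = 48, φ(66) = 20, φ(67) = 66, φ(68) = 32, φ(69) = 44, φ(70) = 24, φ(71) = 70, φ(72) = 24, φ(73) = 72, φ(74) = 36, φ(75) = 40, φ(76) = 36, φ(77) = 60, φ(78) = 24, φ(79) = 78, φ(80) = 32, φ(81) = 54, φ(82) = 40, φ(83) = 82, φ(84) = 24, φ(85) = 64, φ(86) = 42, φ(87) = 56, φ(88) = 40, φ(89) = 88, φ(90) = 24, φ(91) = 72, φ(92) = 44, φ(93) = 60, φ(94) = 46, φ(95) = 72, φ(96) = 32, φ(97) = 96, φ(98) = 42, φ(99) = 60, φ(100) = 40, φ(101) = 100, φ(102) = 32, φ(103) = 102, φ(104) = 48, φ(105) = 48, φ(106) = 52, φ(107) = 106, φ(108) = 36, φ(109) = 108, φ(110) = 40, φ(111) = 72, φ(112) = 48, φ(113) = 112, φ(114) = 36, φ(115) = 88, φ(116) = 56, φ(117) = 72, φ(118) = 58, φ(119) = 96, φ(120) = 32, φ(121) = 110, φ(122) = 60, φ(123) = 80, φ(124) = 60, φ(125) = 100, φ(126) = 36, φ(127) = 126, φ(128) = 64, φ(129) = 84, φ(130) = 48, φ(131) = 130, φ(132) = 40, φ(133) = 108, φ(134) = 66, φ(135) = 72, φ(136) = 64, φ(137) = 136, φ(138) = 44, φ(139) = 138. Summing all 139 values: 5952. (Average order: Σ_{n ≤ x} φ(n) ~ (3/π²) x². For x = 139, (3/π²)·139² ≈ 5872.88.)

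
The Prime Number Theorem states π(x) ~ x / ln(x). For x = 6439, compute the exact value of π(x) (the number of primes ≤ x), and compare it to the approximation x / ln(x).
π(6439) = 836;  x/ln(x) ≈ 734.20;  relative error ≈ 12.18%.

Directly count primes up to 6439: π(6439) = 836. The PNT approximation gives 6439/ln(6439) ≈ 6439/8.77013 ≈ 734.20. Relative error (π(x) − x/ln(x)) / π(x) ≈ 12.18%; the approximation is known to undercount slightly (Li(x) is a better estimate).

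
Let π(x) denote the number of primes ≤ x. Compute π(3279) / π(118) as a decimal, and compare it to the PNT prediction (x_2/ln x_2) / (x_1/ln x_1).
π(3279)/π(118) = 462/30 ≈ 15.4000;  PNT prediction ≈ 16.3760.

π(118) = 30 and π(3279) = 462, so π(3279)/π(118) ≈ 15.4000. The PNT-predicted ratio is (3279/ln(3279)) / (118/ln(118)) ≈ 16.3760. The two agree to within a few percent, as expected.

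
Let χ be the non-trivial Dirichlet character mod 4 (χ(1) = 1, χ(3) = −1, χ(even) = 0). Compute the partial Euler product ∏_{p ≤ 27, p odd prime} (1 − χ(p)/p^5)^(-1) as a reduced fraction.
∏ = 19221914719363107239019289471588875/19296053991287416836128860852453376

The odd primes p ≤ 27 are [3, 5, 7, 11, 13, 17, 19, 23]. For each, χ(p) = 1 if p ≡ 1 mod 4, χ(p) = −1 if p ≡ 3 mod 4. Taking (1 − χ(p)/p^5)^(-1) = p^5/(p^5 − χ(p)): (1 − (-1)/3^5)^(-1) · (1 − (1)/5^5)^(-1) · (1 − (-1)/7^5)^(-1) · (1 − (-1)/11^5)^(-1) · (1 − (1)/13^5)^(-1) · (1 − (1)/17^5)^(-1) · (1 − (-1)/19^5)^(-1) · (1 − (-1)/23^5)^(-1) = 19221914719363107239019289471588875/19296053991287416836128860852453376.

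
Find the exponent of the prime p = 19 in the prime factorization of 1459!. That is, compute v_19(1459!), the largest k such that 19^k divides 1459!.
v_19(1459!) = 80

Legendre's formula: v_p(n!) = Σ_{k ≥ 1} ⌊n / p^k⌋. For p = 19, n = 1459, the terms are:
  ⌊1459/19^1⌋ = ⌊1459/19⌋ = 76
  ⌊1459/19^2⌋ = ⌊1459/361⌋ = 4
(the next term ⌊1459/19^3⌋ = 0, terminating the sum). Summing: v_19(1459!) = 76 + 4 = 80.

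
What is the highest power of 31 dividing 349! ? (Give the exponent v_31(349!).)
v_31(349!) = 11

Legendre's formula: v_p(n!) = Σ_{k ≥ 1} ⌊n / p^k⌋. For p = 31, n = 349, the terms are:
  ⌊349/31^1⌋ = ⌊349/31⌋ = 11
(the next term ⌊349/31^2⌋ = 0, terminating the sum). Summing: v_31(349!) = 11 = 11.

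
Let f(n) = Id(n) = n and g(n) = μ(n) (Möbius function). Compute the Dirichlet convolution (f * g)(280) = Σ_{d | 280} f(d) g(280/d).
(Id * μ)(280) = 96

Divisors of 280: [1, 2, 4, 5, 7, 8, 10, 14, 20, 28, 35, 40, 56, 70, 140, 280]. For each d | 280:
  d = 1: Id(1) · μ(280/1) = 1 · 0 = 0
  d = 2: Id(2) · μ(280/2) = 2 · 0 = 0
  d = 4: Id(4) · μ(280/4) = 4 · -1 = -4
  d = 5: Id(5) · μ(280/5) = 5 · 0 = 0
  d = 7: Id(7) · μ(280/7) = 7 · 0 = 0
  d = 8: Id(8) · μ(280/8) = 8 · 1 = 8
  d = 10: Id(10) · μ(280/10) = 10 · 0 = 0
  d = 14: Id(14) · μ(280/14) = 14 · 0 = 0
  d = 20: Id(20) · μ(280/20) = 20 · 1 = 20
  d = 28: Id(28) · μ(280/28) = 28 · 1 = 28
  d = 35: Id(35) · μ(280/35) = 35 · 0 = 0
  d = 40: Id(40) · μ(280/40) = 40 · -1 = -40
  d = 56: Id(56) · μ(280/56) = 56 · -1 = -56
  d = 70: Id(70) · μ(280/70) = 70 · 0 = 0
  d = 140: Id(140) · μ(280/140) = 140 · -1 = -140
  d = 280: Id(280) · μ(280/280) = 280 · 1 = 280
Summing: (Id * μ)(280) = 0 + 0 + -4 + 0 + 0 + 8 + 0 + 0 + 20 + 28 + 0 + -40 + -56 + 0 + -140 + 280 = 96.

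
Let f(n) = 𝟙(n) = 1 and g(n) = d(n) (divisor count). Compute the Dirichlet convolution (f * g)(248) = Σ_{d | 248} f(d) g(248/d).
(𝟙 * d)(248) = 30

Divisors of 248: [1, 2, 4, 8, 31, 62, 124, 248]. For each d | 248:
  d = 1: 𝟙(1) · d(248/1) = 1 · 8 = 8
  d = 2: 𝟙(2) · d(248/2) = 1 · 6 = 6
  d = 4: 𝟙(4) · d(248/4) = 1 · 4 = 4
  d = 8: 𝟙(8) · d(248/8) = 1 · 2 = 2
  d = 31: 𝟙(31) · d(248/31) = 1 · 4 = 4
  d = 62: 𝟙(62) · d(248/62) = 1 · 3 = 3
  d = 124: 𝟙(124) · d(248/124) = 1 · 2 = 2
  d = 248: 𝟙(248) · d(248/248) = 1 · 1 = 1
Summing: (𝟙 * d)(248) = 8 + 6 + 4 + 2 + 4 + 3 + 2 + 1 = 30.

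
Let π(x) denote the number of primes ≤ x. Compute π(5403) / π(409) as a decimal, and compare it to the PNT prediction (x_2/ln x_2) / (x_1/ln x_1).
π(5403)/π(409) = 712/80 ≈ 8.9000;  PNT prediction ≈ 9.2432.

π(409) = 80 and π(5403) = 712, so π(5403)/π(409) ≈ 8.9000. The PNT-predicted ratio is (5403/ln(5403)) / (409/ln(409)) ≈ 9.2432. The two agree to within a few percent, as expected.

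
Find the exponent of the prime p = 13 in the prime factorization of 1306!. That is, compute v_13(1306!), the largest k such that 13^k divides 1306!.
v_13(1306!) = 107

Legendre's formula: v_p(n!) = Σ_{k ≥ 1} ⌊n / p^k⌋. For p = 13, n = 1306, the terms are:
  ⌊1306/13^1⌋ = ⌊1306/13⌋ = 100
  ⌊1306/13^2⌋ = ⌊1306/169⌋ = 7
(the next term ⌊1306/13^3⌋ = 0, terminating the sum). Summing: v_13(1306!) = 100 + 7 = 107.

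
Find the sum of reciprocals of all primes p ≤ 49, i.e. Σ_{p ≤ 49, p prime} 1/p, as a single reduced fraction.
Σ 1/p = 1021729465586766997/614889782588491410

π(49) = 15, so the primes ≤ 49 are [2, 3, 5, 7, 11, 13, 17, 19, 23, 29, 31, 37, 41, 43, 47]. Summing 1/p over these primes: 1021729465586766997/614889782588491410 ≈ 1.6616. Mertens estimate ln ln(49) + 0.2615 ≈ 1.6204.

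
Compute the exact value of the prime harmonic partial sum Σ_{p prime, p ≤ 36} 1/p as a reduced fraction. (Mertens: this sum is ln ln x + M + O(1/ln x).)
Σ 1/p = 314016924901/200560490130

π(36) = 11, so the primes ≤ 36 are [2, 3, 5, 7, 11, 13, 17, 19, 23, 29, 31]. Summing 1/p over these primes: 314016924901/200560490130 ≈ 1.5657. Mertens estimate ln ln(36) + 0.2615 ≈ 1.5378.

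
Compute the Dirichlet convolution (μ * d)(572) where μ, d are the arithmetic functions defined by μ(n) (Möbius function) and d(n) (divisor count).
(μ * d)(572) = 1

Divisors of 572: [1, 2, 4, 11, 13, 22, 26, 44, 52, 143, 286, 572]. For each d | 572:
  d = 1: μ(1) · d(572/1) = 1 · 12 = 12
  d = 2: μ(2) · d(572/2) = -1 · 8 = -8
  d = 4: μ(4) · d(572/4) = 0 · 4 = 0
  d = 11: μ(11) · d(572/11) = -1 · 6 = -6
  d = 13: μ(13) · d(572/13) = -1 · 6 = -6
  d = 22: μ(22) · d(572/22) = 1 · 4 = 4
  d = 26: μ(26) · d(572/26) = 1 · 4 = 4
  d = 44: μ(44) · d(572/44) = 0 · 2 = 0
  d = 52: μ(52) · d(572/52) = 0 · 2 = 0
  d = 143: μ(143) · d(572/143) = 1 · 3 = 3
  d = 286: μ(286) · d(572/286) = -1 · 2 = -2
  d = 572: μ(572) · d(572/572) = 0 · 1 = 0
Summing: (μ * d)(572) = 12 + -8 + 0 + -6 + -6 + 4 + 4 + 0 + 0 + 3 + -2 + 0 = 1.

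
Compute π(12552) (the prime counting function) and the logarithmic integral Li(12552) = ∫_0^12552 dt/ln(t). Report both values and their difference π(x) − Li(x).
π(12552) = 1499;  Li(12552) ≈ 1519.73;  π(x) − Li(x) ≈ -20.73.

Direct count of primes ≤ 12552 gives π(12552) = 1499. Numerical evaluation of the logarithmic integral gives Li(12552) ≈ 1519.73. The difference π(x) − Li(x) ≈ -20.73 is typically negative for small/moderate x (Li(x) overestimates), though Littlewood's theorem shows this sign changes infinitely often.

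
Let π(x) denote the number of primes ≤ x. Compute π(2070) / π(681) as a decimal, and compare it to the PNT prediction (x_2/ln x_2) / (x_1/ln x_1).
π(2070)/π(681) = 312/123 ≈ 2.5366;  PNT prediction ≈ 2.5971.

π(681) = 123 and π(2070) = 312, so π(2070)/π(681) ≈ 2.5366. The PNT-predicted ratio is (2070/ln(2070)) / (681/ln(681)) ≈ 2.5971. The two agree to within a few percent, as expected.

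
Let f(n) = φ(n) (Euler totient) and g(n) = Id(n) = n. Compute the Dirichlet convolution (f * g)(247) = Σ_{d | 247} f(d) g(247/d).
(φ * Id)(247) = 925

Divisors of 247: [1, 13, 19, 247]. For each d | 247:
  d = 1: φ(1) · Id(247/1) = 1 · 247 = 247
  d = 13: φ(13) · Id(247/13) = 12 · 19 = 228
  d = 19: φ(19) · Id(247/19) = 18 · 13 = 234
  d = 247: φ(247) · Id(247/247) = 216 · 1 = 216
Summing: (φ * Id)(247) = 247 + 228 + 234 + 216 = 925.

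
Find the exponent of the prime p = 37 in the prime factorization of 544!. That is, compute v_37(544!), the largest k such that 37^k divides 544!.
v_37(544!) = 14

Legendre's formula: v_p(n!) = Σ_{k ≥ 1} ⌊n / p^k⌋. For p = 37, n = 544, the terms are:
  ⌊544/37^1⌋ = ⌊544/37⌋ = 14
(the next term ⌊544/37^2⌋ = 0, terminating the sum). Summing: v_37(544!) = 14 = 14.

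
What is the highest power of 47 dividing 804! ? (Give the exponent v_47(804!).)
v_47(804!) = 17

Legendre's formula: v_p(n!) = Σ_{k ≥ 1} ⌊n / p^k⌋. For p = 47, n = 804, the terms are:
  ⌊804/47^1⌋ = ⌊804/47⌋ = 17
(the next term ⌊804/47^2⌋ = 0, terminating the sum). Summing: v_47(804!) = 17 = 17.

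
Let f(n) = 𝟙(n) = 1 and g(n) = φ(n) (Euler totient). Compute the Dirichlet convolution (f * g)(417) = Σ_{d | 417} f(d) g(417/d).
(𝟙 * φ)(417) = 417

Divisors of 417: [1, 3, 139, 417]. For each d | 417:
  d = 1: 𝟙(1) · φ(417/1) = 1 · 276 = 276
  d = 3: 𝟙(3) · φ(417/3) = 1 · 138 = 138
  d = 139: 𝟙(139) · φ(417/139) = 1 · 2 = 2
  d = 417: 𝟙(417) · φ(417/417) = 1 · 1 = 1
Summing: (𝟙 * φ)(417) = 276 + 138 + 2 + 1 = 417.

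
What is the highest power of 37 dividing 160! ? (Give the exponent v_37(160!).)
v_37(160!) = 4

Legendre's formula: v_p(n!) = Σ_{k ≥ 1} ⌊n / p^k⌋. For p = 37, n = 160, the terms are:
  ⌊160/37^1⌋ = ⌊160/37⌋ = 4
(the next term ⌊160/37^2⌋ = 0, terminating the sum). Summing: v_37(160!) = 4 = 4.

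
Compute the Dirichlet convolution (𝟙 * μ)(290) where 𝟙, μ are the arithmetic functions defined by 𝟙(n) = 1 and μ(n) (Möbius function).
(𝟙 * μ)(290) = 0

Divisors of 290: [1, 2, 5, 10, 29, 58, 145, 290]. For each d | 290:
  d = 1: 𝟙(1) · μ(290/1) = 1 · -1 = -1
  d = 2: 𝟙(2) · μ(290/2) = 1 · 1 = 1
  d = 5: 𝟙(5) · μ(290/5) = 1 · 1 = 1
  d = 10: 𝟙(10) · μ(290/10) = 1 · -1 = -1
  d = 29: 𝟙(29) · μ(290/29) = 1 · 1 = 1
  d = 58: 𝟙(58) · μ(290/58) = 1 · -1 = -1
  d = 145: 𝟙(145) · μ(290/145) = 1 · -1 = -1
  d = 290: 𝟙(290) · μ(290/290) = 1 · 1 = 1
Summing: (𝟙 * μ)(290) = -1 + 1 + 1 + -1 + 1 + -1 + -1 + 1 = 0.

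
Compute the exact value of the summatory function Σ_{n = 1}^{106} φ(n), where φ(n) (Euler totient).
Σ_{n ≤ 106} φ(n) = 3426

Compute φ(n) for each 1 ≤ n ≤ 106: φ(1) = 1, φ(2) = 1, φ(3) = 2, φ(4) = 2, φ(5) = 4, φ(6) = 2, φ(7) = 6, φ(8) = 4, φ(9) = 6, φ(10) = 4, φ(11) = 10, φ(12) = 4, φ(13) = 12, φ(14) = 6, φ(15) = 8, φ(16) = 8, φ(17) = 16, φ(18) = 6, φ(19) = 18, φ(20) = 8, φ(21) = 12, φ(22) = 10, φ(23) = 22, φ(24) = 8, φ(25) = 20, φ(26) = 12, φ(27) = 18, φ(28) = 12, φ(29) = 28, φ(30) = 8, φ(31) = 30, φ(32) = 16, φ(33) = 20, φ(34) = 16, φ(35) = 24, φ(36) = 12, φ(37) = 36, φ(38) = 18, φ(39) = 24, φ(40) = 16, φ(41) = 40, φ(42) = 12, φ(43) = 42, φ(44) = 20, φ(45) = 24, φ(46) = 22, φ(47) = 46, φ(48) = 16, φ(49) = 42, φ(50) = 20, φ(51) = 32, φ(52) = 24, φ(53) = 52, φ(54) = 18, φ(55) = 40, φ(56) = 24, φ(57) = 36, φ(58) = 28, φ(59) = 58, φ(60) = 16, φ(61) = 60, φ(62) = 30, φ(63) = 36, φ(64) = 32, φ(65) = 48, φ(66) = 20, φ(67) = 66, φ(68) = 32, φ(69) = 44, φ(70) = 24, φ(71) = 70, φ(72) = 24, φ(73) = 72, φ(74) = 36, φ(75) = 40, φ(76) = 36, φ(77) = 60, φ(78) = 24, φ(79) = 78, φ(80) = 32, φ(81) = 54, φ(82) = 40, φ(83) = 82, φ(84) = 24, φ(85) = 64, φ(86) = 42, φ(87) = 56, φ(88) = 40, φ(89) = 88, φ(90) = 24, φ(91) = 72, φ(92) = 44, φ(93) = 60, φ(94) = 46, φ(95) = 72, φ(96) = 32, φ(97) = 96, φ(98) = 42, φ(99) = 60, φ(100) = 40, φ(101) = 100, φ(102) = 32, φ(103) = 102, φ(104) = 48, φ(105) = 48, φ(106) = 52. Summing all 106 values: 3426. (Average order: Σ_{n ≤ x} φ(n) ~ (3/π²) x². For x = 106, (3/π²)·106² ≈ 3415.33.)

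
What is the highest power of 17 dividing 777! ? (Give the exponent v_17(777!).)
v_17(777!) = 47

Legendre's formula: v_p(n!) = Σ_{k ≥ 1} ⌊n / p^k⌋. For p = 17, n = 777, the terms are:
  ⌊777/17^1⌋ = ⌊777/17⌋ = 45
  ⌊777/17^2⌋ = ⌊777/289⌋ = 2
(the next term ⌊777/17^3⌋ = 0, terminating the sum). Summing: v_17(777!) = 45 + 2 = 47.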